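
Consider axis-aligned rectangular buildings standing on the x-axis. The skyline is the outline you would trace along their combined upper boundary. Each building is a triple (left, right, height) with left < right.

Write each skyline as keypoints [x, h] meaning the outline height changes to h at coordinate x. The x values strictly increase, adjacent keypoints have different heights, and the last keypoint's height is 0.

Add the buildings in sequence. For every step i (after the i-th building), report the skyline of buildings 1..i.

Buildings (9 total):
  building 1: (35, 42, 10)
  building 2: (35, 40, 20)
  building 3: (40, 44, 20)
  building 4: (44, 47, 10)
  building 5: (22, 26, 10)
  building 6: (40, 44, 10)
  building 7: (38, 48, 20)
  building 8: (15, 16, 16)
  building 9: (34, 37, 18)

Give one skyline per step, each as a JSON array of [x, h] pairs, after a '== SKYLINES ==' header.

== SKYLINES ==
[[35,10],[42,0]]
[[35,20],[40,10],[42,0]]
[[35,20],[44,0]]
[[35,20],[44,10],[47,0]]
[[22,10],[26,0],[35,20],[44,10],[47,0]]
[[22,10],[26,0],[35,20],[44,10],[47,0]]
[[22,10],[26,0],[35,20],[48,0]]
[[15,16],[16,0],[22,10],[26,0],[35,20],[48,0]]
[[15,16],[16,0],[22,10],[26,0],[34,18],[35,20],[48,0]]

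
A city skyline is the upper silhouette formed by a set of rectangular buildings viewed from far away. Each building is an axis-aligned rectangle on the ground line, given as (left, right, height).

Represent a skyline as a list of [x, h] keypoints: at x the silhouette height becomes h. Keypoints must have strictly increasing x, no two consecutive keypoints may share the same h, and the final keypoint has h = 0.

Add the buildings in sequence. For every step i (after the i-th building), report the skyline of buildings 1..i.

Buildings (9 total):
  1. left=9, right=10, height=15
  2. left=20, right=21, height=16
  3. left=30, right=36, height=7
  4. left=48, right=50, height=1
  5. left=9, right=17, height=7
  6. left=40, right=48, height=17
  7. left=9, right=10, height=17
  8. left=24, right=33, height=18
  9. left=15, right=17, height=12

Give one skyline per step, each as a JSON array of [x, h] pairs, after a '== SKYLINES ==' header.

== SKYLINES ==
[[9,15],[10,0]]
[[9,15],[10,0],[20,16],[21,0]]
[[9,15],[10,0],[20,16],[21,0],[30,7],[36,0]]
[[9,15],[10,0],[20,16],[21,0],[30,7],[36,0],[48,1],[50,0]]
[[9,15],[10,7],[17,0],[20,16],[21,0],[30,7],[36,0],[48,1],[50,0]]
[[9,15],[10,7],[17,0],[20,16],[21,0],[30,7],[36,0],[40,17],[48,1],[50,0]]
[[9,17],[10,7],[17,0],[20,16],[21,0],[30,7],[36,0],[40,17],[48,1],[50,0]]
[[9,17],[10,7],[17,0],[20,16],[21,0],[24,18],[33,7],[36,0],[40,17],[48,1],[50,0]]
[[9,17],[10,7],[15,12],[17,0],[20,16],[21,0],[24,18],[33,7],[36,0],[40,17],[48,1],[50,0]]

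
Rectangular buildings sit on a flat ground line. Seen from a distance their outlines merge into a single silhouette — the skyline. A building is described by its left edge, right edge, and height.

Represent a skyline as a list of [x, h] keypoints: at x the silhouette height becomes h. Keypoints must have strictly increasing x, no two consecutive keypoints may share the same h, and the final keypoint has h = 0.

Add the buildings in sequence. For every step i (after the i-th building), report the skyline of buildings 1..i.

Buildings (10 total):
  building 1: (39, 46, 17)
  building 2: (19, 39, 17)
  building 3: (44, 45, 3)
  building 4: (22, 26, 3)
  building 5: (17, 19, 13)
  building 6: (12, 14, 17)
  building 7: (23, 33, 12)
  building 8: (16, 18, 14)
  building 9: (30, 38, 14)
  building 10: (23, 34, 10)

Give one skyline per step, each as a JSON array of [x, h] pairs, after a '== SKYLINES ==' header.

== SKYLINES ==
[[39,17],[46,0]]
[[19,17],[46,0]]
[[19,17],[46,0]]
[[19,17],[46,0]]
[[17,13],[19,17],[46,0]]
[[12,17],[14,0],[17,13],[19,17],[46,0]]
[[12,17],[14,0],[17,13],[19,17],[46,0]]
[[12,17],[14,0],[16,14],[18,13],[19,17],[46,0]]
[[12,17],[14,0],[16,14],[18,13],[19,17],[46,0]]
[[12,17],[14,0],[16,14],[18,13],[19,17],[46,0]]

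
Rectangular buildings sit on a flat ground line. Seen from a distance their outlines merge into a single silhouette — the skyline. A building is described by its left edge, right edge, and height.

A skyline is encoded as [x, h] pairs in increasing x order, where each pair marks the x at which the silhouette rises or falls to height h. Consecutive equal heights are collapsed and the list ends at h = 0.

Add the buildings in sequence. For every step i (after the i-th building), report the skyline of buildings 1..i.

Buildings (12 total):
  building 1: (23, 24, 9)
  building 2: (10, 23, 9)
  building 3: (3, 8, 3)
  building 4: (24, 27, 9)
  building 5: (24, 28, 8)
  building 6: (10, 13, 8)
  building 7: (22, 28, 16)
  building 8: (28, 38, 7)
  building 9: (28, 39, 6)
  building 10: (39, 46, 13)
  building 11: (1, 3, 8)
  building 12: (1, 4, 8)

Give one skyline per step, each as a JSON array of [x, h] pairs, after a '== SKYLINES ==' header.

== SKYLINES ==
[[23,9],[24,0]]
[[10,9],[24,0]]
[[3,3],[8,0],[10,9],[24,0]]
[[3,3],[8,0],[10,9],[27,0]]
[[3,3],[8,0],[10,9],[27,8],[28,0]]
[[3,3],[8,0],[10,9],[27,8],[28,0]]
[[3,3],[8,0],[10,9],[22,16],[28,0]]
[[3,3],[8,0],[10,9],[22,16],[28,7],[38,0]]
[[3,3],[8,0],[10,9],[22,16],[28,7],[38,6],[39,0]]
[[3,3],[8,0],[10,9],[22,16],[28,7],[38,6],[39,13],[46,0]]
[[1,8],[3,3],[8,0],[10,9],[22,16],[28,7],[38,6],[39,13],[46,0]]
[[1,8],[4,3],[8,0],[10,9],[22,16],[28,7],[38,6],[39,13],[46,0]]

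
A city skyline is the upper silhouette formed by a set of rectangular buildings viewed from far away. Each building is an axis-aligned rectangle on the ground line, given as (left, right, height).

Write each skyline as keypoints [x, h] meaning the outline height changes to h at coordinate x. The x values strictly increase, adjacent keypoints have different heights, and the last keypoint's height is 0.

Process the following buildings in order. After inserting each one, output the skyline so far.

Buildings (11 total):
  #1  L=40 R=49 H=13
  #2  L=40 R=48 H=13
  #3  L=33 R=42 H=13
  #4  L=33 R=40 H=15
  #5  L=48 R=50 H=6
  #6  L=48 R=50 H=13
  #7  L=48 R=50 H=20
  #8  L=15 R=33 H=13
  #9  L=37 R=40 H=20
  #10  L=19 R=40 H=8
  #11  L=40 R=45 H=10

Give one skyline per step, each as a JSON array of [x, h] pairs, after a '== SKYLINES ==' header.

== SKYLINES ==
[[40,13],[49,0]]
[[40,13],[49,0]]
[[33,13],[49,0]]
[[33,15],[40,13],[49,0]]
[[33,15],[40,13],[49,6],[50,0]]
[[33,15],[40,13],[50,0]]
[[33,15],[40,13],[48,20],[50,0]]
[[15,13],[33,15],[40,13],[48,20],[50,0]]
[[15,13],[33,15],[37,20],[40,13],[48,20],[50,0]]
[[15,13],[33,15],[37,20],[40,13],[48,20],[50,0]]
[[15,13],[33,15],[37,20],[40,13],[48,20],[50,0]]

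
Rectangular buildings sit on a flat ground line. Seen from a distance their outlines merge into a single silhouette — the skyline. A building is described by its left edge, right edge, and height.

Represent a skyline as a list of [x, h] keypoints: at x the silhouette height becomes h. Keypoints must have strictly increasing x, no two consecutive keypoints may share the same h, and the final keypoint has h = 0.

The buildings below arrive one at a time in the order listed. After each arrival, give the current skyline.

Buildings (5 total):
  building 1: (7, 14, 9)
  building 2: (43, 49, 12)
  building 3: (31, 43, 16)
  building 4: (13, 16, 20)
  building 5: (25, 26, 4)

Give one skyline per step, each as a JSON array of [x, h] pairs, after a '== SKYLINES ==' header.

== SKYLINES ==
[[7,9],[14,0]]
[[7,9],[14,0],[43,12],[49,0]]
[[7,9],[14,0],[31,16],[43,12],[49,0]]
[[7,9],[13,20],[16,0],[31,16],[43,12],[49,0]]
[[7,9],[13,20],[16,0],[25,4],[26,0],[31,16],[43,12],[49,0]]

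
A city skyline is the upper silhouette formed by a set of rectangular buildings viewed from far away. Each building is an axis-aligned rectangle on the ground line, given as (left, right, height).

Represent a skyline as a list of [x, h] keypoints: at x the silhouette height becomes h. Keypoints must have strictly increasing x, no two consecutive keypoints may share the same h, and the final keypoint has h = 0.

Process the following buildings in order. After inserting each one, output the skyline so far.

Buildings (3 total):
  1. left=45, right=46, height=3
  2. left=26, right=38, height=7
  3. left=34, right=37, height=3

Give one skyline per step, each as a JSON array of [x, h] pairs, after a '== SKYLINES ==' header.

== SKYLINES ==
[[45,3],[46,0]]
[[26,7],[38,0],[45,3],[46,0]]
[[26,7],[38,0],[45,3],[46,0]]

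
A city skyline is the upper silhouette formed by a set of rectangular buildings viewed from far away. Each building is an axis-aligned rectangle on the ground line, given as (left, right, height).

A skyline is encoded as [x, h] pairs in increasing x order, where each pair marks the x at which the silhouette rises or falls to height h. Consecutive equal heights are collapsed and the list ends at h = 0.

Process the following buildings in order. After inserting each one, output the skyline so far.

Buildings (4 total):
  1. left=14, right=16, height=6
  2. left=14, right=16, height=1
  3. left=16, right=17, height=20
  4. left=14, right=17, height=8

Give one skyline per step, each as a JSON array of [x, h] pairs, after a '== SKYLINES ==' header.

== SKYLINES ==
[[14,6],[16,0]]
[[14,6],[16,0]]
[[14,6],[16,20],[17,0]]
[[14,8],[16,20],[17,0]]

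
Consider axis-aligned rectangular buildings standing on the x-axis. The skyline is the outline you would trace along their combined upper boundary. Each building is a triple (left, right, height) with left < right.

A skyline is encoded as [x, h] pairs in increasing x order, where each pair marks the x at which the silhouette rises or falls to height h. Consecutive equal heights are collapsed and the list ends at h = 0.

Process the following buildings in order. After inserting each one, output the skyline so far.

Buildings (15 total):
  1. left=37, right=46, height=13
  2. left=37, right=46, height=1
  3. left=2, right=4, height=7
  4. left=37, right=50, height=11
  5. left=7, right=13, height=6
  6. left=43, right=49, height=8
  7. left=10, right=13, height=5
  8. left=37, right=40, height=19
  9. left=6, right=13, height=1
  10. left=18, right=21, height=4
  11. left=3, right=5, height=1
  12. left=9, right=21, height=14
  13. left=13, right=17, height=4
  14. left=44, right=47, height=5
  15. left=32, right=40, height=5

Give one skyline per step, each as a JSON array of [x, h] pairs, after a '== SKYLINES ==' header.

== SKYLINES ==
[[37,13],[46,0]]
[[37,13],[46,0]]
[[2,7],[4,0],[37,13],[46,0]]
[[2,7],[4,0],[37,13],[46,11],[50,0]]
[[2,7],[4,0],[7,6],[13,0],[37,13],[46,11],[50,0]]
[[2,7],[4,0],[7,6],[13,0],[37,13],[46,11],[50,0]]
[[2,7],[4,0],[7,6],[13,0],[37,13],[46,11],[50,0]]
[[2,7],[4,0],[7,6],[13,0],[37,19],[40,13],[46,11],[50,0]]
[[2,7],[4,0],[6,1],[7,6],[13,0],[37,19],[40,13],[46,11],[50,0]]
[[2,7],[4,0],[6,1],[7,6],[13,0],[18,4],[21,0],[37,19],[40,13],[46,11],[50,0]]
[[2,7],[4,1],[5,0],[6,1],[7,6],[13,0],[18,4],[21,0],[37,19],[40,13],[46,11],[50,0]]
[[2,7],[4,1],[5,0],[6,1],[7,6],[9,14],[21,0],[37,19],[40,13],[46,11],[50,0]]
[[2,7],[4,1],[5,0],[6,1],[7,6],[9,14],[21,0],[37,19],[40,13],[46,11],[50,0]]
[[2,7],[4,1],[5,0],[6,1],[7,6],[9,14],[21,0],[37,19],[40,13],[46,11],[50,0]]
[[2,7],[4,1],[5,0],[6,1],[7,6],[9,14],[21,0],[32,5],[37,19],[40,13],[46,11],[50,0]]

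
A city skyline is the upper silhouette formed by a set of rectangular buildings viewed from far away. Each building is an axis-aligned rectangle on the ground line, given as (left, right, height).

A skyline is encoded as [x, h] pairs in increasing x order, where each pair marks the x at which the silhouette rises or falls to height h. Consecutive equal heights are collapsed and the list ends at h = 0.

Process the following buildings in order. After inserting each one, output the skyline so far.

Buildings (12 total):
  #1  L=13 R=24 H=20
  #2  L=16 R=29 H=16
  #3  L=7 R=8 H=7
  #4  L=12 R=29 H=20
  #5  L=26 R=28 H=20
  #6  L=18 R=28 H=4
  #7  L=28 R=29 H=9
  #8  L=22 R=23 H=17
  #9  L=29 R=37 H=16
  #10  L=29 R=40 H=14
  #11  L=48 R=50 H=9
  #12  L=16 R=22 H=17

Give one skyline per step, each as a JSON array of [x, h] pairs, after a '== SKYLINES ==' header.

== SKYLINES ==
[[13,20],[24,0]]
[[13,20],[24,16],[29,0]]
[[7,7],[8,0],[13,20],[24,16],[29,0]]
[[7,7],[8,0],[12,20],[29,0]]
[[7,7],[8,0],[12,20],[29,0]]
[[7,7],[8,0],[12,20],[29,0]]
[[7,7],[8,0],[12,20],[29,0]]
[[7,7],[8,0],[12,20],[29,0]]
[[7,7],[8,0],[12,20],[29,16],[37,0]]
[[7,7],[8,0],[12,20],[29,16],[37,14],[40,0]]
[[7,7],[8,0],[12,20],[29,16],[37,14],[40,0],[48,9],[50,0]]
[[7,7],[8,0],[12,20],[29,16],[37,14],[40,0],[48,9],[50,0]]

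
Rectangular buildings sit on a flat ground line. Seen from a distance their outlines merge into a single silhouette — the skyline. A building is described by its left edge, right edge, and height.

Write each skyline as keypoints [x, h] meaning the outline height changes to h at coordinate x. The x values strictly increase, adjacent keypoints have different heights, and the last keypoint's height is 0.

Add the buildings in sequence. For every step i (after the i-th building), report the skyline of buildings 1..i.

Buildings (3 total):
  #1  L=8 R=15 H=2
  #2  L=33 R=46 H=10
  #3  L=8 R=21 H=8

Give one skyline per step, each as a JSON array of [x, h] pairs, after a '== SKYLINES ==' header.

== SKYLINES ==
[[8,2],[15,0]]
[[8,2],[15,0],[33,10],[46,0]]
[[8,8],[21,0],[33,10],[46,0]]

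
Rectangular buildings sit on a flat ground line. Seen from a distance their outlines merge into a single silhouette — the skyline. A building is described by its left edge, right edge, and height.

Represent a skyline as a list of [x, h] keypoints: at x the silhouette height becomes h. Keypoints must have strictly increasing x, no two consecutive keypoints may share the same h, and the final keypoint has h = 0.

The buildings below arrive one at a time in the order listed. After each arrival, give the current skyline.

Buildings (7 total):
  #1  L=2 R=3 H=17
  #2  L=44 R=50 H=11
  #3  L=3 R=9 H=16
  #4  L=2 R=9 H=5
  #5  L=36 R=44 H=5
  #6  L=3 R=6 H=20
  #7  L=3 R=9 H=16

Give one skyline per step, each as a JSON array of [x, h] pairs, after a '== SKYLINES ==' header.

== SKYLINES ==
[[2,17],[3,0]]
[[2,17],[3,0],[44,11],[50,0]]
[[2,17],[3,16],[9,0],[44,11],[50,0]]
[[2,17],[3,16],[9,0],[44,11],[50,0]]
[[2,17],[3,16],[9,0],[36,5],[44,11],[50,0]]
[[2,17],[3,20],[6,16],[9,0],[36,5],[44,11],[50,0]]
[[2,17],[3,20],[6,16],[9,0],[36,5],[44,11],[50,0]]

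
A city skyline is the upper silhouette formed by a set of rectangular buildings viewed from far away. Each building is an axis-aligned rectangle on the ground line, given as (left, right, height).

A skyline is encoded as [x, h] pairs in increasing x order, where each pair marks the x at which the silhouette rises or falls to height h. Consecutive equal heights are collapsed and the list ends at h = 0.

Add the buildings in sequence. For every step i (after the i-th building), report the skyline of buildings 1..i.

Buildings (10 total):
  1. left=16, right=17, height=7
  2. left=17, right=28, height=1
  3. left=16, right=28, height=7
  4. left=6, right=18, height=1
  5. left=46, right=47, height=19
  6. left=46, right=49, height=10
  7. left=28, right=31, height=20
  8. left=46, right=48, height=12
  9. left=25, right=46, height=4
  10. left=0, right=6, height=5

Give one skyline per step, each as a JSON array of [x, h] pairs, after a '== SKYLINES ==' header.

== SKYLINES ==
[[16,7],[17,0]]
[[16,7],[17,1],[28,0]]
[[16,7],[28,0]]
[[6,1],[16,7],[28,0]]
[[6,1],[16,7],[28,0],[46,19],[47,0]]
[[6,1],[16,7],[28,0],[46,19],[47,10],[49,0]]
[[6,1],[16,7],[28,20],[31,0],[46,19],[47,10],[49,0]]
[[6,1],[16,7],[28,20],[31,0],[46,19],[47,12],[48,10],[49,0]]
[[6,1],[16,7],[28,20],[31,4],[46,19],[47,12],[48,10],[49,0]]
[[0,5],[6,1],[16,7],[28,20],[31,4],[46,19],[47,12],[48,10],[49,0]]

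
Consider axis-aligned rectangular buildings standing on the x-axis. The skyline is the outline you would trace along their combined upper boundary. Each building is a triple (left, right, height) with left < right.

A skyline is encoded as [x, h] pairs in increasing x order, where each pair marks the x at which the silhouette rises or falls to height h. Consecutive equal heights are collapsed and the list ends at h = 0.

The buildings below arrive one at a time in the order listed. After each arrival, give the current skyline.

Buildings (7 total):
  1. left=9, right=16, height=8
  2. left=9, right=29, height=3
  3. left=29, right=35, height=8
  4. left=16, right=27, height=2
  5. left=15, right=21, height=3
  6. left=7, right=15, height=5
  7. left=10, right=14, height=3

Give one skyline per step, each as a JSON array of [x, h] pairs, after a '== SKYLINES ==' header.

== SKYLINES ==
[[9,8],[16,0]]
[[9,8],[16,3],[29,0]]
[[9,8],[16,3],[29,8],[35,0]]
[[9,8],[16,3],[29,8],[35,0]]
[[9,8],[16,3],[29,8],[35,0]]
[[7,5],[9,8],[16,3],[29,8],[35,0]]
[[7,5],[9,8],[16,3],[29,8],[35,0]]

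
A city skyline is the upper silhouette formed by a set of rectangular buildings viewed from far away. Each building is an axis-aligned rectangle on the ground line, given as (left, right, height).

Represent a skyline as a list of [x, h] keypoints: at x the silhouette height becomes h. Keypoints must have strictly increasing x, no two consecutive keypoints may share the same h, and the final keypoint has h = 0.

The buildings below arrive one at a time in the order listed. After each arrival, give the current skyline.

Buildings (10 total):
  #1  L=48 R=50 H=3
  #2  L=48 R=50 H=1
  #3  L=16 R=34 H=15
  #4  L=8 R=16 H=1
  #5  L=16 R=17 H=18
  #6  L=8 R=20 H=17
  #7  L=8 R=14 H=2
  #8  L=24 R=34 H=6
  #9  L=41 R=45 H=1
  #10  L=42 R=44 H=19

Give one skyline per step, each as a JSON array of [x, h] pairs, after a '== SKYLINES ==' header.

== SKYLINES ==
[[48,3],[50,0]]
[[48,3],[50,0]]
[[16,15],[34,0],[48,3],[50,0]]
[[8,1],[16,15],[34,0],[48,3],[50,0]]
[[8,1],[16,18],[17,15],[34,0],[48,3],[50,0]]
[[8,17],[16,18],[17,17],[20,15],[34,0],[48,3],[50,0]]
[[8,17],[16,18],[17,17],[20,15],[34,0],[48,3],[50,0]]
[[8,17],[16,18],[17,17],[20,15],[34,0],[48,3],[50,0]]
[[8,17],[16,18],[17,17],[20,15],[34,0],[41,1],[45,0],[48,3],[50,0]]
[[8,17],[16,18],[17,17],[20,15],[34,0],[41,1],[42,19],[44,1],[45,0],[48,3],[50,0]]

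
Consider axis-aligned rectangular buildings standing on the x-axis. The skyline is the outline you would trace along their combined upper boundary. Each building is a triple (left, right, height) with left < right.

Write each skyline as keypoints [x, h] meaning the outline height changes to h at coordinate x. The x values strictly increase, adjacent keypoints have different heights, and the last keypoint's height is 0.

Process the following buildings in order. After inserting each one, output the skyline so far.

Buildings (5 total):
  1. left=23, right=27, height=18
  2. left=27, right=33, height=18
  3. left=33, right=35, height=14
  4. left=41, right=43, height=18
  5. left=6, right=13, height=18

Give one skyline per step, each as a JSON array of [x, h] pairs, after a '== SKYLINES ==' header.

== SKYLINES ==
[[23,18],[27,0]]
[[23,18],[33,0]]
[[23,18],[33,14],[35,0]]
[[23,18],[33,14],[35,0],[41,18],[43,0]]
[[6,18],[13,0],[23,18],[33,14],[35,0],[41,18],[43,0]]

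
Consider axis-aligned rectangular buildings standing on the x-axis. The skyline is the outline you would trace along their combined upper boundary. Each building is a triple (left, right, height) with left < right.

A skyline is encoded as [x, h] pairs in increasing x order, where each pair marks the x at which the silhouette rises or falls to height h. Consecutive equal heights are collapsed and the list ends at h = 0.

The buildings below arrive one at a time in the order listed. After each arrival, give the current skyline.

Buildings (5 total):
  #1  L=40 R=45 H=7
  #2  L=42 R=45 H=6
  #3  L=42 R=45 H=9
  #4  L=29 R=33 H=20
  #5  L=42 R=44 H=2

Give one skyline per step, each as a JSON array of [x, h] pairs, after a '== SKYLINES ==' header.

== SKYLINES ==
[[40,7],[45,0]]
[[40,7],[45,0]]
[[40,7],[42,9],[45,0]]
[[29,20],[33,0],[40,7],[42,9],[45,0]]
[[29,20],[33,0],[40,7],[42,9],[45,0]]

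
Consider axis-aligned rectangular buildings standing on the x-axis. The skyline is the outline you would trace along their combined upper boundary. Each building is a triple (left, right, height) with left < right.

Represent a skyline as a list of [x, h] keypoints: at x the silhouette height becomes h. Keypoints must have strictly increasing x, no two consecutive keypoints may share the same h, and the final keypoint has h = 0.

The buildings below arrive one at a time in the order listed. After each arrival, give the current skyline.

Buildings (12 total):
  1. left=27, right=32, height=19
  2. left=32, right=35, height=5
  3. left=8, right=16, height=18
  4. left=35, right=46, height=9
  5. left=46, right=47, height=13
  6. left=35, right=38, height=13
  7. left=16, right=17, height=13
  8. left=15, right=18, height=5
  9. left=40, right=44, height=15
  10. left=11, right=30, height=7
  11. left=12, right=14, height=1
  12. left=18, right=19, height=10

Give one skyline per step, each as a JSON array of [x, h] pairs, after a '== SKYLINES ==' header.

== SKYLINES ==
[[27,19],[32,0]]
[[27,19],[32,5],[35,0]]
[[8,18],[16,0],[27,19],[32,5],[35,0]]
[[8,18],[16,0],[27,19],[32,5],[35,9],[46,0]]
[[8,18],[16,0],[27,19],[32,5],[35,9],[46,13],[47,0]]
[[8,18],[16,0],[27,19],[32,5],[35,13],[38,9],[46,13],[47,0]]
[[8,18],[16,13],[17,0],[27,19],[32,5],[35,13],[38,9],[46,13],[47,0]]
[[8,18],[16,13],[17,5],[18,0],[27,19],[32,5],[35,13],[38,9],[46,13],[47,0]]
[[8,18],[16,13],[17,5],[18,0],[27,19],[32,5],[35,13],[38,9],[40,15],[44,9],[46,13],[47,0]]
[[8,18],[16,13],[17,7],[27,19],[32,5],[35,13],[38,9],[40,15],[44,9],[46,13],[47,0]]
[[8,18],[16,13],[17,7],[27,19],[32,5],[35,13],[38,9],[40,15],[44,9],[46,13],[47,0]]
[[8,18],[16,13],[17,7],[18,10],[19,7],[27,19],[32,5],[35,13],[38,9],[40,15],[44,9],[46,13],[47,0]]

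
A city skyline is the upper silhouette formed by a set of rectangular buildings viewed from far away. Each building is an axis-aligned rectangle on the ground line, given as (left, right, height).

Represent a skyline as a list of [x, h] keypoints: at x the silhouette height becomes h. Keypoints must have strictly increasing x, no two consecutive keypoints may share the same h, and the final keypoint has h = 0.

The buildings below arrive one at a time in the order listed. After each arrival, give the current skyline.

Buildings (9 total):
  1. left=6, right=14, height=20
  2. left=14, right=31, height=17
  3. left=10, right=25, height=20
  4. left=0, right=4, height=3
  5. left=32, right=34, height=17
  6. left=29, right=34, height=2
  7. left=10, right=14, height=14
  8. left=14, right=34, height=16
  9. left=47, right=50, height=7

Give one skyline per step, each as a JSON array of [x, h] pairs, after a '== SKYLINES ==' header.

== SKYLINES ==
[[6,20],[14,0]]
[[6,20],[14,17],[31,0]]
[[6,20],[25,17],[31,0]]
[[0,3],[4,0],[6,20],[25,17],[31,0]]
[[0,3],[4,0],[6,20],[25,17],[31,0],[32,17],[34,0]]
[[0,3],[4,0],[6,20],[25,17],[31,2],[32,17],[34,0]]
[[0,3],[4,0],[6,20],[25,17],[31,2],[32,17],[34,0]]
[[0,3],[4,0],[6,20],[25,17],[31,16],[32,17],[34,0]]
[[0,3],[4,0],[6,20],[25,17],[31,16],[32,17],[34,0],[47,7],[50,0]]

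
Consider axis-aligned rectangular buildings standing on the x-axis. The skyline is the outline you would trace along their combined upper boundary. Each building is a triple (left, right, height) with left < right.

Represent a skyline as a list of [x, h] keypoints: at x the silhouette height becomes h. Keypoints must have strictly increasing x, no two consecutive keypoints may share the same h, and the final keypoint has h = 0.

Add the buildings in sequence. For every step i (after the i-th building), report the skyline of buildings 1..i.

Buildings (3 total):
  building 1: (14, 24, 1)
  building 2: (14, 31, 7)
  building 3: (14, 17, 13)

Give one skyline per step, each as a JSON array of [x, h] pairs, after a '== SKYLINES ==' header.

== SKYLINES ==
[[14,1],[24,0]]
[[14,7],[31,0]]
[[14,13],[17,7],[31,0]]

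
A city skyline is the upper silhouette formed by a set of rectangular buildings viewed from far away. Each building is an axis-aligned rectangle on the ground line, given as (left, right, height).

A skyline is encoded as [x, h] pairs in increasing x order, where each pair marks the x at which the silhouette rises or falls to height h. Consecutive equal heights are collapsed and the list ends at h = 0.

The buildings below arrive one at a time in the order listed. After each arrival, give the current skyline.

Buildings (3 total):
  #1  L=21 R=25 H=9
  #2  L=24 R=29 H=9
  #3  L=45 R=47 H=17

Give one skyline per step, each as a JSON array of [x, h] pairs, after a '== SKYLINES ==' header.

== SKYLINES ==
[[21,9],[25,0]]
[[21,9],[29,0]]
[[21,9],[29,0],[45,17],[47,0]]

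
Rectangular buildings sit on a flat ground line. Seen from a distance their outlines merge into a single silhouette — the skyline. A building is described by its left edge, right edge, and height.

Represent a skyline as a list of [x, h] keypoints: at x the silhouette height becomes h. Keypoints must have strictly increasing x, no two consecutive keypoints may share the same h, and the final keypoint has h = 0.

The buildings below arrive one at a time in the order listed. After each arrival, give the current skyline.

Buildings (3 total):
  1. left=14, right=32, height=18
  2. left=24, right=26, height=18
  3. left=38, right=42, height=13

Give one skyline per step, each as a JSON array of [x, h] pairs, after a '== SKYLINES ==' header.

== SKYLINES ==
[[14,18],[32,0]]
[[14,18],[32,0]]
[[14,18],[32,0],[38,13],[42,0]]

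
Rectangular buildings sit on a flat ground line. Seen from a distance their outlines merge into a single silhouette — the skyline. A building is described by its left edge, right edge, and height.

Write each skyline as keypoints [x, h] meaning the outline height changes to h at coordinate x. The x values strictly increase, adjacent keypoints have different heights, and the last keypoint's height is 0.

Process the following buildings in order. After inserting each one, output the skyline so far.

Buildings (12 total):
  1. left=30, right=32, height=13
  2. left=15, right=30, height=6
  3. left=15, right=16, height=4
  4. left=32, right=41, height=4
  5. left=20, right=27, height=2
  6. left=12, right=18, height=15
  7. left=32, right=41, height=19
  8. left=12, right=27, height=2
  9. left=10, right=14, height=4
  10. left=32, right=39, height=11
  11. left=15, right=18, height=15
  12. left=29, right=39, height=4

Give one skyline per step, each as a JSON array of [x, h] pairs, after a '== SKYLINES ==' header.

== SKYLINES ==
[[30,13],[32,0]]
[[15,6],[30,13],[32,0]]
[[15,6],[30,13],[32,0]]
[[15,6],[30,13],[32,4],[41,0]]
[[15,6],[30,13],[32,4],[41,0]]
[[12,15],[18,6],[30,13],[32,4],[41,0]]
[[12,15],[18,6],[30,13],[32,19],[41,0]]
[[12,15],[18,6],[30,13],[32,19],[41,0]]
[[10,4],[12,15],[18,6],[30,13],[32,19],[41,0]]
[[10,4],[12,15],[18,6],[30,13],[32,19],[41,0]]
[[10,4],[12,15],[18,6],[30,13],[32,19],[41,0]]
[[10,4],[12,15],[18,6],[30,13],[32,19],[41,0]]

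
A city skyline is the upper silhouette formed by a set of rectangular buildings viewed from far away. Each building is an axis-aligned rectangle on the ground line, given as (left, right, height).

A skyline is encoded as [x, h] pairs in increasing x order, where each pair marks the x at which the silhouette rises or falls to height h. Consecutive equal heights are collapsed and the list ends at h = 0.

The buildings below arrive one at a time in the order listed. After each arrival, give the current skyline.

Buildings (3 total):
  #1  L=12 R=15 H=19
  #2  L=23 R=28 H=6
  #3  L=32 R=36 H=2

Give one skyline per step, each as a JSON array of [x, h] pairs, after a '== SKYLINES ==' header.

== SKYLINES ==
[[12,19],[15,0]]
[[12,19],[15,0],[23,6],[28,0]]
[[12,19],[15,0],[23,6],[28,0],[32,2],[36,0]]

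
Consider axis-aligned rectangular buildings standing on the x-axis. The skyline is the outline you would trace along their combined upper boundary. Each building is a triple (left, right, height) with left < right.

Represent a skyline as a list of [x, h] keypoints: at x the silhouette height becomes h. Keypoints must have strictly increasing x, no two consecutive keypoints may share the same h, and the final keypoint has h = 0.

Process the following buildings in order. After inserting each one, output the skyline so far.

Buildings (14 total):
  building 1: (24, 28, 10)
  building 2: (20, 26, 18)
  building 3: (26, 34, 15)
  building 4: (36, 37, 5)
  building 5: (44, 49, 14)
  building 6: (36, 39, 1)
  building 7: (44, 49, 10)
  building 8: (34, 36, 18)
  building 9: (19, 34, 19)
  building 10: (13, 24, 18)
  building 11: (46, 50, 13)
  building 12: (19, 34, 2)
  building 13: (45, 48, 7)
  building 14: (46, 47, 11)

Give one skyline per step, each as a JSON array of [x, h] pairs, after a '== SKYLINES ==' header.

== SKYLINES ==
[[24,10],[28,0]]
[[20,18],[26,10],[28,0]]
[[20,18],[26,15],[34,0]]
[[20,18],[26,15],[34,0],[36,5],[37,0]]
[[20,18],[26,15],[34,0],[36,5],[37,0],[44,14],[49,0]]
[[20,18],[26,15],[34,0],[36,5],[37,1],[39,0],[44,14],[49,0]]
[[20,18],[26,15],[34,0],[36,5],[37,1],[39,0],[44,14],[49,0]]
[[20,18],[26,15],[34,18],[36,5],[37,1],[39,0],[44,14],[49,0]]
[[19,19],[34,18],[36,5],[37,1],[39,0],[44,14],[49,0]]
[[13,18],[19,19],[34,18],[36,5],[37,1],[39,0],[44,14],[49,0]]
[[13,18],[19,19],[34,18],[36,5],[37,1],[39,0],[44,14],[49,13],[50,0]]
[[13,18],[19,19],[34,18],[36,5],[37,1],[39,0],[44,14],[49,13],[50,0]]
[[13,18],[19,19],[34,18],[36,5],[37,1],[39,0],[44,14],[49,13],[50,0]]
[[13,18],[19,19],[34,18],[36,5],[37,1],[39,0],[44,14],[49,13],[50,0]]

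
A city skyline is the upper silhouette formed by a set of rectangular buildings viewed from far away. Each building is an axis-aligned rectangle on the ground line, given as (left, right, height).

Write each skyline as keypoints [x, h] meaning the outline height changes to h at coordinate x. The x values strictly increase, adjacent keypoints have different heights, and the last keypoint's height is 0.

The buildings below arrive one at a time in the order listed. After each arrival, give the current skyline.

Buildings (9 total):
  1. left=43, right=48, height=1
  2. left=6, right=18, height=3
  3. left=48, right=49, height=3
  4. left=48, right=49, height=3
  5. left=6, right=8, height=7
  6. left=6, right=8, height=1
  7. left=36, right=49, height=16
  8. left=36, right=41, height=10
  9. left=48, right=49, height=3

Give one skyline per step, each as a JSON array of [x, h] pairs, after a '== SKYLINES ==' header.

== SKYLINES ==
[[43,1],[48,0]]
[[6,3],[18,0],[43,1],[48,0]]
[[6,3],[18,0],[43,1],[48,3],[49,0]]
[[6,3],[18,0],[43,1],[48,3],[49,0]]
[[6,7],[8,3],[18,0],[43,1],[48,3],[49,0]]
[[6,7],[8,3],[18,0],[43,1],[48,3],[49,0]]
[[6,7],[8,3],[18,0],[36,16],[49,0]]
[[6,7],[8,3],[18,0],[36,16],[49,0]]
[[6,7],[8,3],[18,0],[36,16],[49,0]]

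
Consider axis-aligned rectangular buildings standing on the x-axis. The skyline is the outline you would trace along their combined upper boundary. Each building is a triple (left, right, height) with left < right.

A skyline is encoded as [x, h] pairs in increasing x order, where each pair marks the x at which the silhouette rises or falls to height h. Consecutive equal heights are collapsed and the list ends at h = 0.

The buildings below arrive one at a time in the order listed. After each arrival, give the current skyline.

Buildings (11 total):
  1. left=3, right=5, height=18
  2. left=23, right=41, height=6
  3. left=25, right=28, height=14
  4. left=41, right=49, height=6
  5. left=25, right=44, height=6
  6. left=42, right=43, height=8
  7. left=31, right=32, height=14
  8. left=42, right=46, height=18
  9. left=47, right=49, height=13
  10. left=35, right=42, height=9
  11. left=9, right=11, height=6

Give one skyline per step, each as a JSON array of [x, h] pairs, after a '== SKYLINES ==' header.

== SKYLINES ==
[[3,18],[5,0]]
[[3,18],[5,0],[23,6],[41,0]]
[[3,18],[5,0],[23,6],[25,14],[28,6],[41,0]]
[[3,18],[5,0],[23,6],[25,14],[28,6],[49,0]]
[[3,18],[5,0],[23,6],[25,14],[28,6],[49,0]]
[[3,18],[5,0],[23,6],[25,14],[28,6],[42,8],[43,6],[49,0]]
[[3,18],[5,0],[23,6],[25,14],[28,6],[31,14],[32,6],[42,8],[43,6],[49,0]]
[[3,18],[5,0],[23,6],[25,14],[28,6],[31,14],[32,6],[42,18],[46,6],[49,0]]
[[3,18],[5,0],[23,6],[25,14],[28,6],[31,14],[32,6],[42,18],[46,6],[47,13],[49,0]]
[[3,18],[5,0],[23,6],[25,14],[28,6],[31,14],[32,6],[35,9],[42,18],[46,6],[47,13],[49,0]]
[[3,18],[5,0],[9,6],[11,0],[23,6],[25,14],[28,6],[31,14],[32,6],[35,9],[42,18],[46,6],[47,13],[49,0]]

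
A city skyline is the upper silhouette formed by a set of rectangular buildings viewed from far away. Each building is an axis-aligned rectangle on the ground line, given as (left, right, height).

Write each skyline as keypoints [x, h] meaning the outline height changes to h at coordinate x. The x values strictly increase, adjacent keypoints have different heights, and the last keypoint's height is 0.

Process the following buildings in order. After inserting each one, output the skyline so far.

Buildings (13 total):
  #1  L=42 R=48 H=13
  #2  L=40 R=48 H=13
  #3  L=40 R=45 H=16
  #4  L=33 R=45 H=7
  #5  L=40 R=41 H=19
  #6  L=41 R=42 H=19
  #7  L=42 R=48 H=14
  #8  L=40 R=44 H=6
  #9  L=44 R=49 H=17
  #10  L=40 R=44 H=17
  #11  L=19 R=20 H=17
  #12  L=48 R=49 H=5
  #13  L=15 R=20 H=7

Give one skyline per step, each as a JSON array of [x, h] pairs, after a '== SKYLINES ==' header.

== SKYLINES ==
[[42,13],[48,0]]
[[40,13],[48,0]]
[[40,16],[45,13],[48,0]]
[[33,7],[40,16],[45,13],[48,0]]
[[33,7],[40,19],[41,16],[45,13],[48,0]]
[[33,7],[40,19],[42,16],[45,13],[48,0]]
[[33,7],[40,19],[42,16],[45,14],[48,0]]
[[33,7],[40,19],[42,16],[45,14],[48,0]]
[[33,7],[40,19],[42,16],[44,17],[49,0]]
[[33,7],[40,19],[42,17],[49,0]]
[[19,17],[20,0],[33,7],[40,19],[42,17],[49,0]]
[[19,17],[20,0],[33,7],[40,19],[42,17],[49,0]]
[[15,7],[19,17],[20,0],[33,7],[40,19],[42,17],[49,0]]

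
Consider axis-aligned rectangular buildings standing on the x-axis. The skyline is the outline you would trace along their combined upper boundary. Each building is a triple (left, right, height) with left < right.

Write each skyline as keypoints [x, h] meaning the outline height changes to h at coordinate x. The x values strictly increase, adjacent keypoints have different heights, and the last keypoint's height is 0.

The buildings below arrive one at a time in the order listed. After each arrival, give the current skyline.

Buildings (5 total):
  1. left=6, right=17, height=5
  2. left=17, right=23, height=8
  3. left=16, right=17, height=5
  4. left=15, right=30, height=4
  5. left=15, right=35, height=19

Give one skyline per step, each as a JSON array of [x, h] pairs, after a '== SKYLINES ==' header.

== SKYLINES ==
[[6,5],[17,0]]
[[6,5],[17,8],[23,0]]
[[6,5],[17,8],[23,0]]
[[6,5],[17,8],[23,4],[30,0]]
[[6,5],[15,19],[35,0]]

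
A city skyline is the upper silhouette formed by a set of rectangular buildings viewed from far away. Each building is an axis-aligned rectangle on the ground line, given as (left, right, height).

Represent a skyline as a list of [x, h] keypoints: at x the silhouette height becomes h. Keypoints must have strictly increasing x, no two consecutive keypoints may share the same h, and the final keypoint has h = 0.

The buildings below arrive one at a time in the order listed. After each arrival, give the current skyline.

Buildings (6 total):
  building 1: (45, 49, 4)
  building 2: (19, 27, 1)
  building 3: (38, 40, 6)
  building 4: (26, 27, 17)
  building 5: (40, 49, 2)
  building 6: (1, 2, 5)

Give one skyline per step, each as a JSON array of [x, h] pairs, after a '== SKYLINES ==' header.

== SKYLINES ==
[[45,4],[49,0]]
[[19,1],[27,0],[45,4],[49,0]]
[[19,1],[27,0],[38,6],[40,0],[45,4],[49,0]]
[[19,1],[26,17],[27,0],[38,6],[40,0],[45,4],[49,0]]
[[19,1],[26,17],[27,0],[38,6],[40,2],[45,4],[49,0]]
[[1,5],[2,0],[19,1],[26,17],[27,0],[38,6],[40,2],[45,4],[49,0]]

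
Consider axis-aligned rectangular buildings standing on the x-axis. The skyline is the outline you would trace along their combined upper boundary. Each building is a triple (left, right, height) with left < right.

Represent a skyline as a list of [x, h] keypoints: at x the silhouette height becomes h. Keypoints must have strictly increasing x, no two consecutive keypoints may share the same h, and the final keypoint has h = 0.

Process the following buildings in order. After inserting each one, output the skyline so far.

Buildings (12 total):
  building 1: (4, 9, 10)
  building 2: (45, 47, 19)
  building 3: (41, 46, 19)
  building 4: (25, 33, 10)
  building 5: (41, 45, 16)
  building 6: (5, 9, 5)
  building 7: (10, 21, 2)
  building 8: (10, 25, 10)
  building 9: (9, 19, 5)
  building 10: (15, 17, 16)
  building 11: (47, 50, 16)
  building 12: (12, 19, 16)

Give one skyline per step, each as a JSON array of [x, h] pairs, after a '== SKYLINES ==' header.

== SKYLINES ==
[[4,10],[9,0]]
[[4,10],[9,0],[45,19],[47,0]]
[[4,10],[9,0],[41,19],[47,0]]
[[4,10],[9,0],[25,10],[33,0],[41,19],[47,0]]
[[4,10],[9,0],[25,10],[33,0],[41,19],[47,0]]
[[4,10],[9,0],[25,10],[33,0],[41,19],[47,0]]
[[4,10],[9,0],[10,2],[21,0],[25,10],[33,0],[41,19],[47,0]]
[[4,10],[9,0],[10,10],[33,0],[41,19],[47,0]]
[[4,10],[9,5],[10,10],[33,0],[41,19],[47,0]]
[[4,10],[9,5],[10,10],[15,16],[17,10],[33,0],[41,19],[47,0]]
[[4,10],[9,5],[10,10],[15,16],[17,10],[33,0],[41,19],[47,16],[50,0]]
[[4,10],[9,5],[10,10],[12,16],[19,10],[33,0],[41,19],[47,16],[50,0]]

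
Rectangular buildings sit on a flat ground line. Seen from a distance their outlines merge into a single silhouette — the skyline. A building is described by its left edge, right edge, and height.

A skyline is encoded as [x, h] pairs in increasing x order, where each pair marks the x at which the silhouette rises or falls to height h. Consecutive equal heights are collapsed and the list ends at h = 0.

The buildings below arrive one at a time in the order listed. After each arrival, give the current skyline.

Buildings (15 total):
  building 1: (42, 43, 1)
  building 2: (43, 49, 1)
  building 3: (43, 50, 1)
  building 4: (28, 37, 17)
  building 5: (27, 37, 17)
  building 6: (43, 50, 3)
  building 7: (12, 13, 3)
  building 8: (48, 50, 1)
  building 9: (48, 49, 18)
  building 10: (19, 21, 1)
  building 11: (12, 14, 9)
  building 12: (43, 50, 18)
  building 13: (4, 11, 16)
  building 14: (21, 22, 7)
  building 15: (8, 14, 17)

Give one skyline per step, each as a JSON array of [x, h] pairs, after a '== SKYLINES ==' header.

== SKYLINES ==
[[42,1],[43,0]]
[[42,1],[49,0]]
[[42,1],[50,0]]
[[28,17],[37,0],[42,1],[50,0]]
[[27,17],[37,0],[42,1],[50,0]]
[[27,17],[37,0],[42,1],[43,3],[50,0]]
[[12,3],[13,0],[27,17],[37,0],[42,1],[43,3],[50,0]]
[[12,3],[13,0],[27,17],[37,0],[42,1],[43,3],[50,0]]
[[12,3],[13,0],[27,17],[37,0],[42,1],[43,3],[48,18],[49,3],[50,0]]
[[12,3],[13,0],[19,1],[21,0],[27,17],[37,0],[42,1],[43,3],[48,18],[49,3],[50,0]]
[[12,9],[14,0],[19,1],[21,0],[27,17],[37,0],[42,1],[43,3],[48,18],[49,3],[50,0]]
[[12,9],[14,0],[19,1],[21,0],[27,17],[37,0],[42,1],[43,18],[50,0]]
[[4,16],[11,0],[12,9],[14,0],[19,1],[21,0],[27,17],[37,0],[42,1],[43,18],[50,0]]
[[4,16],[11,0],[12,9],[14,0],[19,1],[21,7],[22,0],[27,17],[37,0],[42,1],[43,18],[50,0]]
[[4,16],[8,17],[14,0],[19,1],[21,7],[22,0],[27,17],[37,0],[42,1],[43,18],[50,0]]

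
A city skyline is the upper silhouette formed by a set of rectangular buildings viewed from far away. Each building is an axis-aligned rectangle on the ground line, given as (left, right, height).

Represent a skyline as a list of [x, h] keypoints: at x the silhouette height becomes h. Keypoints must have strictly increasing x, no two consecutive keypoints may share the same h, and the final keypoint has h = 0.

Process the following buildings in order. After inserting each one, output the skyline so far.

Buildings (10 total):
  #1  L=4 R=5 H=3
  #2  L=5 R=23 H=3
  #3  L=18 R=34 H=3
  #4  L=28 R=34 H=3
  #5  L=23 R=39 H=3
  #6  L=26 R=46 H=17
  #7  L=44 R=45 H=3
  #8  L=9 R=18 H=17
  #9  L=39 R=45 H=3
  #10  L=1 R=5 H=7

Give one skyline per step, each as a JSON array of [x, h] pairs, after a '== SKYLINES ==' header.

== SKYLINES ==
[[4,3],[5,0]]
[[4,3],[23,0]]
[[4,3],[34,0]]
[[4,3],[34,0]]
[[4,3],[39,0]]
[[4,3],[26,17],[46,0]]
[[4,3],[26,17],[46,0]]
[[4,3],[9,17],[18,3],[26,17],[46,0]]
[[4,3],[9,17],[18,3],[26,17],[46,0]]
[[1,7],[5,3],[9,17],[18,3],[26,17],[46,0]]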